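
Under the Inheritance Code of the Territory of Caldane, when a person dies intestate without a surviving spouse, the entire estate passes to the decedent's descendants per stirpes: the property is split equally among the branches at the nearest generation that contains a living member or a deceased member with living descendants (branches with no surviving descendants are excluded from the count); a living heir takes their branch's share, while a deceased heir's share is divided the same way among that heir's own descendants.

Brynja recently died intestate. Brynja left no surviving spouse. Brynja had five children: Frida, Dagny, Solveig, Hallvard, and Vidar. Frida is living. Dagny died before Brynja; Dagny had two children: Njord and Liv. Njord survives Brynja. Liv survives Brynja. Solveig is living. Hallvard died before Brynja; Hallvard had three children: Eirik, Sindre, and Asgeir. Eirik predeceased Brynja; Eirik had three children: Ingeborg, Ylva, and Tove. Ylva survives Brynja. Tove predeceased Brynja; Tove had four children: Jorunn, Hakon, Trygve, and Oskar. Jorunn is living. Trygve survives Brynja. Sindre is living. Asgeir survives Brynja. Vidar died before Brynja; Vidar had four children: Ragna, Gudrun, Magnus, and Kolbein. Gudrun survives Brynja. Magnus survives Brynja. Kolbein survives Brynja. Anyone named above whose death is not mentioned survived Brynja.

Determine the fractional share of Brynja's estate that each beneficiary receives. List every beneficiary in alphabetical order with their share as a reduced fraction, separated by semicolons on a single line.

Asgeir 1/15; Frida 1/5; Gudrun 1/20; Hakon 1/180; Ingeborg 1/45; Jorunn 1/180; Kolbein 1/20; Liv 1/10; Magnus 1/20; Njord 1/10; Oskar 1/180; Ragna 1/20; Sindre 1/15; Solveig 1/5; Trygve 1/180; Ylva 1/45

There is no surviving spouse, so the entire estate passes to Brynja's descendants per stirpes.
The estate is divided into 5 equal shares of 1/5 among Frida, Dagny, Solveig, Hallvard, Vidar.
Frida is living and takes 1/5.
Dagny predeceased; the 1/5 allotted to Dagny's branch passes to Dagny's issue by representation.
The 1/5 is divided into 2 equal shares of 1/10 among Njord, Liv.
Njord is living and takes 1/10.
Liv is living and takes 1/10.
Solveig is living and takes 1/5.
Hallvard predeceased; the 1/5 allotted to Hallvard's branch passes to Hallvard's issue by representation.
The 1/5 is divided into 3 equal shares of 1/15 among Eirik, Sindre, Asgeir.
Eirik predeceased; the 1/15 allotted to Eirik's branch passes to Eirik's issue by representation.
The 1/15 is divided into 3 equal shares of 1/45 among Ingeborg, Ylva, Tove.
Ingeborg is living and takes 1/45.
Ylva is living and takes 1/45.
Tove predeceased; the 1/45 allotted to Tove's branch passes to Tove's issue by representation.
The 1/45 is divided into 4 equal shares of 1/180 among Jorunn, Hakon, Trygve, Oskar.
Jorunn is living and takes 1/180.
Hakon is living and takes 1/180.
Trygve is living and takes 1/180.
Oskar is living and takes 1/180.
Sindre is living and takes 1/15.
Asgeir is living and takes 1/15.
Vidar predeceased; the 1/5 allotted to Vidar's branch passes to Vidar's issue by representation.
The 1/5 is divided into 4 equal shares of 1/20 among Ragna, Gudrun, Magnus, Kolbein.
Ragna is living and takes 1/20.
Gudrun is living and takes 1/20.
Magnus is living and takes 1/20.
Kolbein is living and takes 1/20.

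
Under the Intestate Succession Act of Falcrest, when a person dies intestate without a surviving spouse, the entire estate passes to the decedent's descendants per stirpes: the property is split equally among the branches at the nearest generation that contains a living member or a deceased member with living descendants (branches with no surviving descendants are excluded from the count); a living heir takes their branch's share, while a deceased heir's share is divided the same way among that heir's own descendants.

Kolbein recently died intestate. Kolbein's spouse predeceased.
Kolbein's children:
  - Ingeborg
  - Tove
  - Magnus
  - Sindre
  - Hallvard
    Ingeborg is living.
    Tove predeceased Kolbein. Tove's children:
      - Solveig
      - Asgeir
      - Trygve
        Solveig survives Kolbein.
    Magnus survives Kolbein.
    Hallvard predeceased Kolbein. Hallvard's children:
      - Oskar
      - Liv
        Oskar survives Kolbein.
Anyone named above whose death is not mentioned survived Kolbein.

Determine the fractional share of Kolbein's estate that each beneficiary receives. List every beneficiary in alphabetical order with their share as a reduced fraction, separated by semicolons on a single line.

Asgeir 1/15; Ingeborg 1/5; Liv 1/10; Magnus 1/5; Oskar 1/10; Sindre 1/5; Solveig 1/15; Trygve 1/15

There is no surviving spouse, so the entire estate passes to Kolbein's descendants per stirpes.
The estate is divided into 5 equal shares of 1/5 among Ingeborg, Tove, Magnus, Sindre, Hallvard.
Ingeborg is living and takes 1/5.
Tove predeceased; the 1/5 allotted to Tove's branch passes to Tove's issue by representation.
The 1/5 is divided into 3 equal shares of 1/15 among Solveig, Asgeir, Trygve.
Solveig is living and takes 1/15.
Asgeir is living and takes 1/15.
Trygve is living and takes 1/15.
Magnus is living and takes 1/5.
Sindre is living and takes 1/5.
Hallvard predeceased; the 1/5 allotted to Hallvard's branch passes to Hallvard's issue by representation.
The 1/5 is divided into 2 equal shares of 1/10 among Oskar, Liv.
Oskar is living and takes 1/10.
Liv is living and takes 1/10.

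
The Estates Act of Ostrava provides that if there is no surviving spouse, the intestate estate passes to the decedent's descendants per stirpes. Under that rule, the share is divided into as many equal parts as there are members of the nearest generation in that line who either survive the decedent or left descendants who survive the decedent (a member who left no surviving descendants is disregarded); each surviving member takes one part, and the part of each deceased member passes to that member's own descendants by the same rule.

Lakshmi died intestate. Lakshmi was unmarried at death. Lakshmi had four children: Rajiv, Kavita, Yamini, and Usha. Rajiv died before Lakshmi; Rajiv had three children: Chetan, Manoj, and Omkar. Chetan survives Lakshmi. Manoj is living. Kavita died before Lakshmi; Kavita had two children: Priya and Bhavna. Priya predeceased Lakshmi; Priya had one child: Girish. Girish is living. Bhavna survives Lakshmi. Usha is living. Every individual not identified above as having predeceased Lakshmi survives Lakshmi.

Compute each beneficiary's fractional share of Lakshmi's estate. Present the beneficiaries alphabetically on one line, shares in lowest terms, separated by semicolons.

Bhavna 1/8; Chetan 1/12; Girish 1/8; Manoj 1/12; Omkar 1/12; Usha 1/4; Yamini 1/4

There is no surviving spouse, so the entire estate passes to Lakshmi's descendants per stirpes.
The estate is divided into 4 equal shares of 1/4 among Rajiv, Kavita, Yamini, Usha.
Rajiv predeceased; the 1/4 allotted to Rajiv's branch passes to Rajiv's issue by representation.
The 1/4 is divided into 3 equal shares of 1/12 among Chetan, Manoj, Omkar.
Chetan is living and takes 1/12.
Manoj is living and takes 1/12.
Omkar is living and takes 1/12.
Kavita predeceased; the 1/4 allotted to Kavita's branch passes to Kavita's issue by representation.
The 1/4 is divided into 2 equal shares of 1/8 among Priya, Bhavna.
Priya predeceased; the 1/8 allotted to Priya's branch passes to Priya's issue by representation.
Girish is the sole taker at this level and receives the full 1/8.
Bhavna is living and takes 1/8.
Yamini is living and takes 1/4.
Usha is living and takes 1/4.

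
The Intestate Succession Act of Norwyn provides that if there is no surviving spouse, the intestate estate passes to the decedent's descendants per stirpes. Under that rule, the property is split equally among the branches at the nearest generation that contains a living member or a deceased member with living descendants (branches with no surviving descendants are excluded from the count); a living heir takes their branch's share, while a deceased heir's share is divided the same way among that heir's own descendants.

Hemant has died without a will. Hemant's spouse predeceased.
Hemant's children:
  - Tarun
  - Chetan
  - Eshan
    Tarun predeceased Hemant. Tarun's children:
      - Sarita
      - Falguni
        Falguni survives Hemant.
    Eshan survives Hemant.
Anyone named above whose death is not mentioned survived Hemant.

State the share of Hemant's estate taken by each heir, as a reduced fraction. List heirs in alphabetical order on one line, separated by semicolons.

There is no surviving spouse, so the entire estate passes to Hemant's descendants per stirpes.
The estate is divided into 3 equal shares of 1/3 among Tarun, Chetan, Eshan.
Tarun predeceased; the 1/3 allotted to Tarun's branch passes to Tarun's issue by representation.
The 1/3 is divided into 2 equal shares of 1/6 among Sarita, Falguni.
Sarita is living and takes 1/6.
Falguni is living and takes 1/6.
Chetan is living and takes 1/3.
Eshan is living and takes 1/3.

Chetan 1/3; Eshan 1/3; Falguni 1/6; Sarita 1/6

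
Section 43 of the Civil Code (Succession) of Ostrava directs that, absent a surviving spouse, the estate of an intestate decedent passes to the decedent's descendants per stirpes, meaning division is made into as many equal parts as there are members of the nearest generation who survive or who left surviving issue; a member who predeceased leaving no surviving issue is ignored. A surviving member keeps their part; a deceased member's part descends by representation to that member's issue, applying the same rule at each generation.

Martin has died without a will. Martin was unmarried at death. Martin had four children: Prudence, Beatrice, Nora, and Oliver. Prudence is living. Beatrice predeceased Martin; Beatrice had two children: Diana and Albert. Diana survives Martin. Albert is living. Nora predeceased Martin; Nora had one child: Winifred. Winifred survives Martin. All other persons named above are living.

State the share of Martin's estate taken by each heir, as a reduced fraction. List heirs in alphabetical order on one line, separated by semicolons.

Albert 1/8; Diana 1/8; Oliver 1/4; Prudence 1/4; Winifred 1/4

There is no surviving spouse, so the entire estate passes to Martin's descendants per stirpes.
The estate is divided into 4 equal shares of 1/4 among Prudence, Beatrice, Nora, Oliver.
Prudence is living and takes 1/4.
Beatrice predeceased; the 1/4 allotted to Beatrice's branch passes to Beatrice's issue by representation.
The 1/4 is divided into 2 equal shares of 1/8 among Diana, Albert.
Diana is living and takes 1/8.
Albert is living and takes 1/8.
Nora predeceased; the 1/4 allotted to Nora's branch passes to Nora's issue by representation.
Winifred is the sole taker at this level and receives the full 1/4.
Oliver is living and takes 1/4.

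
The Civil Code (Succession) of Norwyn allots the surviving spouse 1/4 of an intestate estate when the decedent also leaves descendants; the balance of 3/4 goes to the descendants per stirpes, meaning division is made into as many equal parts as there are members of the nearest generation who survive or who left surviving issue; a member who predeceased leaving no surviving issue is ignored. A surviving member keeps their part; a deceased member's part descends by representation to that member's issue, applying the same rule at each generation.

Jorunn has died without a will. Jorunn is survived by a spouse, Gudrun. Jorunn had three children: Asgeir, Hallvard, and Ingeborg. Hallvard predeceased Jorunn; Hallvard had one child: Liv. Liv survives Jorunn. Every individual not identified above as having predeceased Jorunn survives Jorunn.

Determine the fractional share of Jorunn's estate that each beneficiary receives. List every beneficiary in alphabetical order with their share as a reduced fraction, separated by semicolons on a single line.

Gudrun, as surviving spouse, takes 1/4.
The remaining 3/4 passes to Jorunn's descendants per stirpes.
The 3/4 is divided into 3 equal shares of 1/4 among Asgeir, Hallvard, Ingeborg.
Asgeir is living and takes 1/4.
Hallvard predeceased; the 1/4 allotted to Hallvard's branch passes to Hallvard's issue by representation.
Liv is the sole taker at this level and receives the full 1/4.
Ingeborg is living and takes 1/4.

Asgeir 1/4; Gudrun 1/4; Ingeborg 1/4; Liv 1/4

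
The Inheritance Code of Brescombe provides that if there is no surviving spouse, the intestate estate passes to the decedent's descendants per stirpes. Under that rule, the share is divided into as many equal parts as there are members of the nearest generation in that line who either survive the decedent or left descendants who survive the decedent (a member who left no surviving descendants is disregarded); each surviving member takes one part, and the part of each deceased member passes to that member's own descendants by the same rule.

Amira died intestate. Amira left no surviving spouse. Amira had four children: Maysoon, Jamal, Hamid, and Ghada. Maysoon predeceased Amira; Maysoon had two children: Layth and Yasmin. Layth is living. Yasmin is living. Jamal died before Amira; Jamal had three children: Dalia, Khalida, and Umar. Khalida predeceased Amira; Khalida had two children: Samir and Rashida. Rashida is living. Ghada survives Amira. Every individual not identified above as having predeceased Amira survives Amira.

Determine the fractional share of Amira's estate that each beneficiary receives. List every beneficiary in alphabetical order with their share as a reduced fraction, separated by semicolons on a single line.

There is no surviving spouse, so the entire estate passes to Amira's descendants per stirpes.
The estate is divided into 4 equal shares of 1/4 among Maysoon, Jamal, Hamid, Ghada.
Maysoon predeceased; the 1/4 allotted to Maysoon's branch passes to Maysoon's issue by representation.
The 1/4 is divided into 2 equal shares of 1/8 among Layth, Yasmin.
Layth is living and takes 1/8.
Yasmin is living and takes 1/8.
Jamal predeceased; the 1/4 allotted to Jamal's branch passes to Jamal's issue by representation.
The 1/4 is divided into 3 equal shares of 1/12 among Dalia, Khalida, Umar.
Dalia is living and takes 1/12.
Khalida predeceased; the 1/12 allotted to Khalida's branch passes to Khalida's issue by representation.
The 1/12 is divided into 2 equal shares of 1/24 among Samir, Rashida.
Samir is living and takes 1/24.
Rashida is living and takes 1/24.
Umar is living and takes 1/12.
Hamid is living and takes 1/4.
Ghada is living and takes 1/4.

Dalia 1/12; Ghada 1/4; Hamid 1/4; Layth 1/8; Rashida 1/24; Samir 1/24; Umar 1/12; Yasmin 1/8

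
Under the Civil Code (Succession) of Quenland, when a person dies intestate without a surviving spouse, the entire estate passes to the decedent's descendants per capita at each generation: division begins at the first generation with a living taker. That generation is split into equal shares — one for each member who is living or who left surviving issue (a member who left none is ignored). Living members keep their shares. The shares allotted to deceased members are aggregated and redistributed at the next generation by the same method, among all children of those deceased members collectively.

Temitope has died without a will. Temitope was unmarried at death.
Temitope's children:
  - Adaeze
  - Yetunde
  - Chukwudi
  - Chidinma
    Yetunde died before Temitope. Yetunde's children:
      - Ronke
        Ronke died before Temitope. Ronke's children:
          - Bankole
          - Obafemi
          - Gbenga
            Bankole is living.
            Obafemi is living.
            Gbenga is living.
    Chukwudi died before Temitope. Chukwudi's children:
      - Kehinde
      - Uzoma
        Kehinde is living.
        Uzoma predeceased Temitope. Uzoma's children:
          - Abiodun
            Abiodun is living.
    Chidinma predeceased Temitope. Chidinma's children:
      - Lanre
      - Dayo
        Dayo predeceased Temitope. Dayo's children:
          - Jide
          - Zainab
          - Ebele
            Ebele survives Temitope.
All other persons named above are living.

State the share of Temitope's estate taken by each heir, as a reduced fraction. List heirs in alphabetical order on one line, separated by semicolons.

There is no surviving spouse, so the entire estate passes to Temitope's descendants per capita at each generation.
At generation 1 (Adaeze, Yetunde, Chukwudi, Chidinma) there are 4 shares of (1)/4 = 1/4 each.
Living: Adaeze — each takes 1/4.
Deceased: Yetunde, Chukwudi, and Chidinma. Their combined 3/4 is pooled and carried to generation 2.
At generation 2 (Ronke, Kehinde, Uzoma, Lanre, Dayo) there are 5 shares of (3/4)/5 = 3/20 each.
Living: Kehinde and Lanre — each takes 3/20.
Deceased: Ronke, Uzoma, and Dayo. Their combined 9/20 is pooled and carried to generation 3.
At generation 3 (Bankole, Obafemi, Gbenga, Abiodun, Jide, Zainab, Ebele) there are 7 shares of (9/20)/7 = 9/140 each.
Living: Bankole, Obafemi, Gbenga, Abiodun, Jide, Zainab, and Ebele — each takes 9/140.

Abiodun 9/140; Adaeze 1/4; Bankole 9/140; Ebele 9/140; Gbenga 9/140; Jide 9/140; Kehinde 3/20; Lanre 3/20; Obafemi 9/140; Zainab 9/140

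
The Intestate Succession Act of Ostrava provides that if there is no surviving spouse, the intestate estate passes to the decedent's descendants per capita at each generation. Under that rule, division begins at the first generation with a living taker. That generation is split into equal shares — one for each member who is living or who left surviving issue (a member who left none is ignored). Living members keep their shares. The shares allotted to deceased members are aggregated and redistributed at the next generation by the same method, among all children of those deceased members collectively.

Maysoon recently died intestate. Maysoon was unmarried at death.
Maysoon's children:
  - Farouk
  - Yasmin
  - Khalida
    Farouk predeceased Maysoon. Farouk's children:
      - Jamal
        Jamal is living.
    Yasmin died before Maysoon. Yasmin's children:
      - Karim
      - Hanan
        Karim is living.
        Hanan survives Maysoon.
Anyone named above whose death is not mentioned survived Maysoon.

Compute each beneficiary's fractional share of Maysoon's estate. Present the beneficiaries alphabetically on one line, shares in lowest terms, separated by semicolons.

There is no surviving spouse, so the entire estate passes to Maysoon's descendants per capita at each generation.
At generation 1 (Farouk, Yasmin, Khalida) there are 3 shares of (1)/3 = 1/3 each.
Living: Khalida — each takes 1/3.
Deceased: Farouk and Yasmin. Their combined 2/3 is pooled and carried to generation 2.
At generation 2 (Jamal, Karim, Hanan) there are 3 shares of (2/3)/3 = 2/9 each.
Living: Jamal, Karim, and Hanan — each takes 2/9.

Hanan 2/9; Jamal 2/9; Karim 2/9; Khalida 1/3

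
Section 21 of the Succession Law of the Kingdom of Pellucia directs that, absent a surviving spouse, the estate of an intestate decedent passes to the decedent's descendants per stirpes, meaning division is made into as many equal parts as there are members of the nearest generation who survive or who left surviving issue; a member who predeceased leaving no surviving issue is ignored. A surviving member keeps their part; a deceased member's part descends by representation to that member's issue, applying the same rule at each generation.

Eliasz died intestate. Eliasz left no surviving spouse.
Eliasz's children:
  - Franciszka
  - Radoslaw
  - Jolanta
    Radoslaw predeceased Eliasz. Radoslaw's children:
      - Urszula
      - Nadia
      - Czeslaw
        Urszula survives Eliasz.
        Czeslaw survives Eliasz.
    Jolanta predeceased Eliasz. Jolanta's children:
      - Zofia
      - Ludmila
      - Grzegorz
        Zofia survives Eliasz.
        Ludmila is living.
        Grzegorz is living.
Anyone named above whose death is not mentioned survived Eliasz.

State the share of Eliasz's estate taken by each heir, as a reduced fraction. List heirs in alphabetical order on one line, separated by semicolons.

Czeslaw 1/9; Franciszka 1/3; Grzegorz 1/9; Ludmila 1/9; Nadia 1/9; Urszula 1/9; Zofia 1/9

There is no surviving spouse, so the entire estate passes to Eliasz's descendants per stirpes.
The estate is divided into 3 equal shares of 1/3 among Franciszka, Radoslaw, Jolanta.
Franciszka is living and takes 1/3.
Radoslaw predeceased; the 1/3 allotted to Radoslaw's branch passes to Radoslaw's issue by representation.
The 1/3 is divided into 3 equal shares of 1/9 among Urszula, Nadia, Czeslaw.
Urszula is living and takes 1/9.
Nadia is living and takes 1/9.
Czeslaw is living and takes 1/9.
Jolanta predeceased; the 1/3 allotted to Jolanta's branch passes to Jolanta's issue by representation.
The 1/3 is divided into 3 equal shares of 1/9 among Zofia, Ludmila, Grzegorz.
Zofia is living and takes 1/9.
Ludmila is living and takes 1/9.
Grzegorz is living and takes 1/9.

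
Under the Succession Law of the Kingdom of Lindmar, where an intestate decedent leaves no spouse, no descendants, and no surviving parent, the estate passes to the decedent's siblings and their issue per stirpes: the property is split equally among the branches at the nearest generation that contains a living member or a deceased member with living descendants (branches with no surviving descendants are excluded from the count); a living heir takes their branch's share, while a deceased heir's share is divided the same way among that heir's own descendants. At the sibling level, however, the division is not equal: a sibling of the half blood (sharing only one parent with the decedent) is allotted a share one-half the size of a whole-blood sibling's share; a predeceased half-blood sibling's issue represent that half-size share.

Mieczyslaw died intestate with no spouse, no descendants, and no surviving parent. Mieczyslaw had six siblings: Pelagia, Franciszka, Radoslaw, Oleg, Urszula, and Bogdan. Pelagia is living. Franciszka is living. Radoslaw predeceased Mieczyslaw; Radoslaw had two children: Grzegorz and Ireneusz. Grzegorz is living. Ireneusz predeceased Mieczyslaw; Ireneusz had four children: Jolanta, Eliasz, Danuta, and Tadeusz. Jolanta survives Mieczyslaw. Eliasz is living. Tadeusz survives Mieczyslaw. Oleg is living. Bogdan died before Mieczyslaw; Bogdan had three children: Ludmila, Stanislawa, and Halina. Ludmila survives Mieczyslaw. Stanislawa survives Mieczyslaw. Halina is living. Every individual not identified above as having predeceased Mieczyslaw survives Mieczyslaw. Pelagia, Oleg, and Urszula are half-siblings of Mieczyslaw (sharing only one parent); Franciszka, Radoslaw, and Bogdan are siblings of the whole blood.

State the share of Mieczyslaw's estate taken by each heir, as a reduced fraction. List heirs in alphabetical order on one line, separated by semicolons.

No spouse, descendants, or parent survives, so the estate passes to Mieczyslaw's siblings per stirpes.
Half-blood siblings count for one-half the weight of whole-blood siblings at the initial division.
Dividing 1 in proportion to weights (total weight 9/2): Pelagia (weight 1/2) → 1/9; Franciszka (weight 1) → 2/9; Radoslaw (weight 1) → 2/9; Oleg (weight 1/2) → 1/9; Urszula (weight 1/2) → 1/9; Bogdan (weight 1) → 2/9.
Pelagia is living and takes 1/9.
Franciszka is living and takes 2/9.
Radoslaw predeceased; the 2/9 allotted to Radoslaw's branch passes to Radoslaw's issue by representation.
The 2/9 is divided into 2 equal shares of 1/9 among Grzegorz, Ireneusz.
Grzegorz is living and takes 1/9.
Ireneusz predeceased; the 1/9 allotted to Ireneusz's branch passes to Ireneusz's issue by representation.
The 1/9 is divided into 4 equal shares of 1/36 among Jolanta, Eliasz, Danuta, Tadeusz.
Jolanta is living and takes 1/36.
Eliasz is living and takes 1/36.
Danuta is living and takes 1/36.
Tadeusz is living and takes 1/36.
Oleg is living and takes 1/9.
Urszula is living and takes 1/9.
Bogdan predeceased; the 2/9 allotted to Bogdan's branch passes to Bogdan's issue by representation.
The 2/9 is divided into 3 equal shares of 2/27 among Ludmila, Stanislawa, Halina.
Ludmila is living and takes 2/27.
Stanislawa is living and takes 2/27.
Halina is living and takes 2/27.

Danuta 1/36; Eliasz 1/36; Franciszka 2/9; Grzegorz 1/9; Halina 2/27; Jolanta 1/36; Ludmila 2/27; Oleg 1/9; Pelagia 1/9; Stanislawa 2/27; Tadeusz 1/36; Urszula 1/9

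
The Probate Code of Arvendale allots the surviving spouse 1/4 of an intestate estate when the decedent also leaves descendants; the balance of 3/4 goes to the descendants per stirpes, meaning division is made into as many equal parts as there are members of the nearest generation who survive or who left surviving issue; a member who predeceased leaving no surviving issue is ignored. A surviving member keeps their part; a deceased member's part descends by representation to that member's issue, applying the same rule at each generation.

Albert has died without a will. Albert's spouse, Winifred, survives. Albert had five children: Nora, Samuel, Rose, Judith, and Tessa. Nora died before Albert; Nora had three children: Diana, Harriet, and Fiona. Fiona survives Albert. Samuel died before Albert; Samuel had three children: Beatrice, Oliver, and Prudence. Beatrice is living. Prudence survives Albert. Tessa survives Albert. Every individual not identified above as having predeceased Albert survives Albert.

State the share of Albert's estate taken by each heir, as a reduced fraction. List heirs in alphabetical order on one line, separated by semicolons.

Beatrice 1/20; Diana 1/20; Fiona 1/20; Harriet 1/20; Judith 3/20; Oliver 1/20; Prudence 1/20; Rose 3/20; Tessa 3/20; Winifred 1/4

Winifred, as surviving spouse, takes 1/4.
The remaining 3/4 passes to Albert's descendants per stirpes.
The 3/4 is divided into 5 equal shares of 3/20 among Nora, Samuel, Rose, Judith, Tessa.
Nora predeceased; the 3/20 allotted to Nora's branch passes to Nora's issue by representation.
The 3/20 is divided into 3 equal shares of 1/20 among Diana, Harriet, Fiona.
Diana is living and takes 1/20.
Harriet is living and takes 1/20.
Fiona is living and takes 1/20.
Samuel predeceased; the 3/20 allotted to Samuel's branch passes to Samuel's issue by representation.
The 3/20 is divided into 3 equal shares of 1/20 among Beatrice, Oliver, Prudence.
Beatrice is living and takes 1/20.
Oliver is living and takes 1/20.
Prudence is living and takes 1/20.
Rose is living and takes 3/20.
Judith is living and takes 3/20.
Tessa is living and takes 3/20.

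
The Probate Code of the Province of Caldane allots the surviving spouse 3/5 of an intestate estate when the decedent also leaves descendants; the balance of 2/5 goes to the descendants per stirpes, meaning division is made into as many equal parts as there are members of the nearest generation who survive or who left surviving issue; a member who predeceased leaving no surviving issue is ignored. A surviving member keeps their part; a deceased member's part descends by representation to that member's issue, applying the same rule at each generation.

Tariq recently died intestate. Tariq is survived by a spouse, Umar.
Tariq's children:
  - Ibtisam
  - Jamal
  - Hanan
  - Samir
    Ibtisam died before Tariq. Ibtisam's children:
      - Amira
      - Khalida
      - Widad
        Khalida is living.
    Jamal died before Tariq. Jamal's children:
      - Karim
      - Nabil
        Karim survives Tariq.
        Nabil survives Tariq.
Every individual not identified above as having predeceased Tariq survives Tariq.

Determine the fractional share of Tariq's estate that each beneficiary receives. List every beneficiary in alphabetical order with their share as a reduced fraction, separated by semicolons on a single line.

Umar, as surviving spouse, takes 3/5.
The remaining 2/5 passes to Tariq's descendants per stirpes.
The 2/5 is divided into 4 equal shares of 1/10 among Ibtisam, Jamal, Hanan, Samir.
Ibtisam predeceased; the 1/10 allotted to Ibtisam's branch passes to Ibtisam's issue by representation.
The 1/10 is divided into 3 equal shares of 1/30 among Amira, Khalida, Widad.
Amira is living and takes 1/30.
Khalida is living and takes 1/30.
Widad is living and takes 1/30.
Jamal predeceased; the 1/10 allotted to Jamal's branch passes to Jamal's issue by representation.
The 1/10 is divided into 2 equal shares of 1/20 among Karim, Nabil.
Karim is living and takes 1/20.
Nabil is living and takes 1/20.
Hanan is living and takes 1/10.
Samir is living and takes 1/10.

Amira 1/30; Hanan 1/10; Karim 1/20; Khalida 1/30; Nabil 1/20; Samir 1/10; Umar 3/5; Widad 1/30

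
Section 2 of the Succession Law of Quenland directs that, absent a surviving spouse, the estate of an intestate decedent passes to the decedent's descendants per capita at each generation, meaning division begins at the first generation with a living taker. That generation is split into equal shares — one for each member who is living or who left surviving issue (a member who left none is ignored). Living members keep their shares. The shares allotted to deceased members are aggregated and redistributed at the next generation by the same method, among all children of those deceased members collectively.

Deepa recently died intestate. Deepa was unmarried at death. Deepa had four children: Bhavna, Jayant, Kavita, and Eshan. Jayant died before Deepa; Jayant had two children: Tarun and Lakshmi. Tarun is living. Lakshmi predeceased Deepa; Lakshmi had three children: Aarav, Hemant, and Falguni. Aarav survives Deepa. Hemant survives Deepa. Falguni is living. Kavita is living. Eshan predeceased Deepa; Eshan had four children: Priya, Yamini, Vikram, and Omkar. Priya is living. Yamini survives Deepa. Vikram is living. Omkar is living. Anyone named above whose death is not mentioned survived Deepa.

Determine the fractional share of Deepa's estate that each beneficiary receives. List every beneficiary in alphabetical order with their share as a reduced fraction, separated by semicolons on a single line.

There is no surviving spouse, so the entire estate passes to Deepa's descendants per capita at each generation.
At generation 1 (Bhavna, Jayant, Kavita, Eshan) there are 4 shares of (1)/4 = 1/4 each.
Living: Bhavna and Kavita — each takes 1/4.
Deceased: Jayant and Eshan. Their combined 1/2 is pooled and carried to generation 2.
At generation 2 (Tarun, Lakshmi, Priya, Yamini, Vikram, Omkar) there are 6 shares of (1/2)/6 = 1/12 each.
Living: Tarun, Priya, Yamini, Vikram, and Omkar — each takes 1/12.
Deceased: Lakshmi. That 1/12 share is carried to generation 3.
At generation 3 (Aarav, Hemant, Falguni) there are 3 shares of (1/12)/3 = 1/36 each.
Living: Aarav, Hemant, and Falguni — each takes 1/36.

Aarav 1/36; Bhavna 1/4; Falguni 1/36; Hemant 1/36; Kavita 1/4; Omkar 1/12; Priya 1/12; Tarun 1/12; Vikram 1/12; Yamini 1/12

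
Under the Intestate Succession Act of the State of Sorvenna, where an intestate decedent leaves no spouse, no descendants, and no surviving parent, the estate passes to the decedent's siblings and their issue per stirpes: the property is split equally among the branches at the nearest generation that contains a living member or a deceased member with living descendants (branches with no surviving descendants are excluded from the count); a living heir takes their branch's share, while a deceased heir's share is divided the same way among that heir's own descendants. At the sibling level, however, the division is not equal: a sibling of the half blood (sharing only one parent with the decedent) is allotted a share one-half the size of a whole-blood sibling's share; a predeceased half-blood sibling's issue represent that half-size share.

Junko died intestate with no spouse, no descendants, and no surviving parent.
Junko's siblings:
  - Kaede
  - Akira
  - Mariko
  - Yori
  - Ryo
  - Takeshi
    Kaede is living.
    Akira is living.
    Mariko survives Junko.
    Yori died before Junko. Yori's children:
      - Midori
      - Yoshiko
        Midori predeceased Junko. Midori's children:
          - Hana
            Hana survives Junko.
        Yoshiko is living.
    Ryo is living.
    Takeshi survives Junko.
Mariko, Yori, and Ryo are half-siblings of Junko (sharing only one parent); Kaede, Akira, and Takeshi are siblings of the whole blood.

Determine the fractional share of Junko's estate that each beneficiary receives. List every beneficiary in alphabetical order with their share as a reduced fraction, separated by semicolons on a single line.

No spouse, descendants, or parent survives, so the estate passes to Junko's siblings per stirpes.
Half-blood siblings count for one-half the weight of whole-blood siblings at the initial division.
Dividing 1 in proportion to weights (total weight 9/2): Kaede (weight 1) → 2/9; Akira (weight 1) → 2/9; Mariko (weight 1/2) → 1/9; Yori (weight 1/2) → 1/9; Ryo (weight 1/2) → 1/9; Takeshi (weight 1) → 2/9.
Kaede is living and takes 2/9.
Akira is living and takes 2/9.
Mariko is living and takes 1/9.
Yori predeceased; the 1/9 allotted to Yori's branch passes to Yori's issue by representation.
The 1/9 is divided into 2 equal shares of 1/18 among Midori, Yoshiko.
Midori predeceased; the 1/18 allotted to Midori's branch passes to Midori's issue by representation.
Hana is the sole taker at this level and receives the full 1/18.
Yoshiko is living and takes 1/18.
Ryo is living and takes 1/9.
Takeshi is living and takes 2/9.

Akira 2/9; Hana 1/18; Kaede 2/9; Mariko 1/9; Ryo 1/9; Takeshi 2/9; Yoshiko 1/18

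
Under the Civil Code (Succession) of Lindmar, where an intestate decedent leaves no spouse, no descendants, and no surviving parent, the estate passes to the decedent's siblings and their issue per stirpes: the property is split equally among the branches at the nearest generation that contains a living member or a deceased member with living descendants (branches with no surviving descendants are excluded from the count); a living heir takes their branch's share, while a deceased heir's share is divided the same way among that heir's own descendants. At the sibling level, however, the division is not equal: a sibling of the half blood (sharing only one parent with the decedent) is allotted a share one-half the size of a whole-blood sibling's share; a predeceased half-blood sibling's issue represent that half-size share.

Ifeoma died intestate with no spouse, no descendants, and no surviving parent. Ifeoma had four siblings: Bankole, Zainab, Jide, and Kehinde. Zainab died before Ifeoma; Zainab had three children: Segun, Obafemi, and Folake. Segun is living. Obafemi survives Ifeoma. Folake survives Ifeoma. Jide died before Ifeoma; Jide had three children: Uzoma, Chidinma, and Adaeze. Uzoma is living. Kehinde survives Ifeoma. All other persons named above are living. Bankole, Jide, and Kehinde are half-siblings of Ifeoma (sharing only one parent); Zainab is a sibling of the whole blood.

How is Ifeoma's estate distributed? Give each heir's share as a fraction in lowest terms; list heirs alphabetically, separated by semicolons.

Adaeze 1/15; Bankole 1/5; Chidinma 1/15; Folake 2/15; Kehinde 1/5; Obafemi 2/15; Segun 2/15; Uzoma 1/15

No spouse, descendants, or parent survives, so the estate passes to Ifeoma's siblings per stirpes.
Half-blood siblings count for one-half the weight of whole-blood siblings at the initial division.
Dividing 1 in proportion to weights (total weight 5/2): Bankole (weight 1/2) → 1/5; Zainab (weight 1) → 2/5; Jide (weight 1/2) → 1/5; Kehinde (weight 1/2) → 1/5.
Bankole is living and takes 1/5.
Zainab predeceased; the 2/5 allotted to Zainab's branch passes to Zainab's issue by representation.
The 2/5 is divided into 3 equal shares of 2/15 among Segun, Obafemi, Folake.
Segun is living and takes 2/15.
Obafemi is living and takes 2/15.
Folake is living and takes 2/15.
Jide predeceased; the 1/5 allotted to Jide's branch passes to Jide's issue by representation.
The 1/5 is divided into 3 equal shares of 1/15 among Uzoma, Chidinma, Adaeze.
Uzoma is living and takes 1/15.
Chidinma is living and takes 1/15.
Adaeze is living and takes 1/15.
Kehinde is living and takes 1/5.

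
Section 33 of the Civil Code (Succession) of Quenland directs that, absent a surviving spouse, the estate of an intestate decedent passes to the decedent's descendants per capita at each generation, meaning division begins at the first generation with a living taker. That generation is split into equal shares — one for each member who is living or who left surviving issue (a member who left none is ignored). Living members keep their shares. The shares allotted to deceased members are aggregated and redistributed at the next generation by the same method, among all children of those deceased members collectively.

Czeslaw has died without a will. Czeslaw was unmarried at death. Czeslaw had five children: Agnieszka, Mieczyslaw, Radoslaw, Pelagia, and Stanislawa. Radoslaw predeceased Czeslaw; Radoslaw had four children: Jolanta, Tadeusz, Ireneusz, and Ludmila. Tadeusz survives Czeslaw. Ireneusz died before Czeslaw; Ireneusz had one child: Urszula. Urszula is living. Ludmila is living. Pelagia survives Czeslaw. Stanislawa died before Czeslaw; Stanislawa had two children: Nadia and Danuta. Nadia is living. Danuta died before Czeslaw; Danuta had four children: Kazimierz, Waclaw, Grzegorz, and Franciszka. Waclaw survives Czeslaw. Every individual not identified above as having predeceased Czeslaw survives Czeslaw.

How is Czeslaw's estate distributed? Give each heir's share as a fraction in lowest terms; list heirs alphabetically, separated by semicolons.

Agnieszka 1/5; Franciszka 2/75; Grzegorz 2/75; Jolanta 1/15; Kazimierz 2/75; Ludmila 1/15; Mieczyslaw 1/5; Nadia 1/15; Pelagia 1/5; Tadeusz 1/15; Urszula 2/75; Waclaw 2/75

There is no surviving spouse, so the entire estate passes to Czeslaw's descendants per capita at each generation.
At generation 1 (Agnieszka, Mieczyslaw, Radoslaw, Pelagia, Stanislawa) there are 5 shares of (1)/5 = 1/5 each.
Living: Agnieszka, Mieczyslaw, and Pelagia — each takes 1/5.
Deceased: Radoslaw and Stanislawa. Their combined 2/5 is pooled and carried to generation 2.
At generation 2 (Jolanta, Tadeusz, Ireneusz, Ludmila, Nadia, Danuta) there are 6 shares of (2/5)/6 = 1/15 each.
Living: Jolanta, Tadeusz, Ludmila, and Nadia — each takes 1/15.
Deceased: Ireneusz and Danuta. Their combined 2/15 is pooled and carried to generation 3.
At generation 3 (Urszula, Kazimierz, Waclaw, Grzegorz, Franciszka) there are 5 shares of (2/15)/5 = 2/75 each.
Living: Urszula, Kazimierz, Waclaw, Grzegorz, and Franciszka — each takes 2/75.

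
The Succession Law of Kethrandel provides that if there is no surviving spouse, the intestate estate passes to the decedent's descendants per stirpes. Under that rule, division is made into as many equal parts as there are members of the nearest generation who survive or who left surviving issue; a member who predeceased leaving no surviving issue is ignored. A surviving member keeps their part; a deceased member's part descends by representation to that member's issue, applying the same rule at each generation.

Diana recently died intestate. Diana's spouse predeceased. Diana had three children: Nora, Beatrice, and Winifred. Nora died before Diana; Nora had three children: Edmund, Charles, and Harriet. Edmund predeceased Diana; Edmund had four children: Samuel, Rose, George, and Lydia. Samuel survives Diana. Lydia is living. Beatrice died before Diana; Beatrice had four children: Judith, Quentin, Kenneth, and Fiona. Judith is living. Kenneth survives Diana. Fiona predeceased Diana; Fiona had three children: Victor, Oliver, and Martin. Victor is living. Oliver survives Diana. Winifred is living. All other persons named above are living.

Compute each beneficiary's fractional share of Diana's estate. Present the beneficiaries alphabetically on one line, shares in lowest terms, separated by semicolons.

There is no surviving spouse, so the entire estate passes to Diana's descendants per stirpes.
The estate is divided into 3 equal shares of 1/3 among Nora, Beatrice, Winifred.
Nora predeceased; the 1/3 allotted to Nora's branch passes to Nora's issue by representation.
The 1/3 is divided into 3 equal shares of 1/9 among Edmund, Charles, Harriet.
Edmund predeceased; the 1/9 allotted to Edmund's branch passes to Edmund's issue by representation.
The 1/9 is divided into 4 equal shares of 1/36 among Samuel, Rose, George, Lydia.
Samuel is living and takes 1/36.
Rose is living and takes 1/36.
George is living and takes 1/36.
Lydia is living and takes 1/36.
Charles is living and takes 1/9.
Harriet is living and takes 1/9.
Beatrice predeceased; the 1/3 allotted to Beatrice's branch passes to Beatrice's issue by representation.
The 1/3 is divided into 4 equal shares of 1/12 among Judith, Quentin, Kenneth, Fiona.
Judith is living and takes 1/12.
Quentin is living and takes 1/12.
Kenneth is living and takes 1/12.
Fiona predeceased; the 1/12 allotted to Fiona's branch passes to Fiona's issue by representation.
The 1/12 is divided into 3 equal shares of 1/36 among Victor, Oliver, Martin.
Victor is living and takes 1/36.
Oliver is living and takes 1/36.
Martin is living and takes 1/36.
Winifred is living and takes 1/3.

Charles 1/9; George 1/36; Harriet 1/9; Judith 1/12; Kenneth 1/12; Lydia 1/36; Martin 1/36; Oliver 1/36; Quentin 1/12; Rose 1/36; Samuel 1/36; Victor 1/36; Winifred 1/3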